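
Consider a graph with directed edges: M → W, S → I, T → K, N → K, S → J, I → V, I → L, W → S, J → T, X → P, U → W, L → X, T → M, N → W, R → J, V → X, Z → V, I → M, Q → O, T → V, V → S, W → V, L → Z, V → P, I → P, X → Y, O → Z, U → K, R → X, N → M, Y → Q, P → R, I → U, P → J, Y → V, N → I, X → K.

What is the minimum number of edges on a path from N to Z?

3

Level 0: N
Level 1: I, K, M, W
Level 2: L, P, S, U, V
Level 3: J, R, X, Z
Level 4: T, Y
Level 5: Q
Level 6: O
Z first appears at level 3.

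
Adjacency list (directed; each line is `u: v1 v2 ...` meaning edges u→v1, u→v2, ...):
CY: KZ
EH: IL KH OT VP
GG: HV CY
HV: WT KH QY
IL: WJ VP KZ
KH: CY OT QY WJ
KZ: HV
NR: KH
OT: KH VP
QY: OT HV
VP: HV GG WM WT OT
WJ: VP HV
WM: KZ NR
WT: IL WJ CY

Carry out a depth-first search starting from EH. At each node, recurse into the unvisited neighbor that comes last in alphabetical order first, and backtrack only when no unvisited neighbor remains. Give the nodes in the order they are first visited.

Visit EH
EH → VP
VP → WT
WT → WJ
WJ → HV
HV → QY
QY → OT
OT → KH
KH → CY
CY → KZ
WT → IL
VP → WM
WM → NR
VP → GG

EH VP WT WJ HV QY OT KH CY KZ IL WM NR GG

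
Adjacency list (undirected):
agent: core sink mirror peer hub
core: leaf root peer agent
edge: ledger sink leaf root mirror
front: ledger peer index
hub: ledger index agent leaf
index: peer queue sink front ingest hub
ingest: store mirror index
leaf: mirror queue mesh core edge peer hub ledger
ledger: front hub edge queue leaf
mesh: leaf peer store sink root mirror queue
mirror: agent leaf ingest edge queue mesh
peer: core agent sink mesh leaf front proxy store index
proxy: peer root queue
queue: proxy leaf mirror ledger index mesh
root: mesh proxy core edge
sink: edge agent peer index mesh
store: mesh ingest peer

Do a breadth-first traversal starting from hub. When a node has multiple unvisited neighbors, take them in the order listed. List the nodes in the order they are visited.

hub → ledger → index → agent → leaf → front → edge → queue → peer → sink → ingest → core → mirror → mesh → root → proxy → store

Visit hub; enqueue ledger, index, agent, leaf → queue [ledger, index, agent, leaf]
Visit ledger; enqueue front, edge, queue → queue [index, agent, leaf, front, edge, queue]
Visit index; enqueue peer, sink, ingest → queue [agent, leaf, front, edge, queue, peer, sink, ingest]
Visit agent; enqueue core, mirror → queue [leaf, front, edge, queue, peer, sink, ingest, core, mirror]
Visit leaf; enqueue mesh → queue [front, edge, queue, peer, sink, ingest, core, mirror, mesh]
Visit front → queue [edge, queue, peer, sink, ingest, core, mirror, mesh]
Visit edge; enqueue root → queue [queue, peer, sink, ingest, core, mirror, mesh, root]
Visit queue; enqueue proxy → queue [peer, sink, ingest, core, mirror, mesh, root, proxy]
Visit peer; enqueue store → queue [sink, ingest, core, mirror, mesh, root, proxy, store]
Visit sink → queue [ingest, core, mirror, mesh, root, proxy, store]
Visit ingest → queue [core, mirror, mesh, root, proxy, store]
Visit core → queue [mirror, mesh, root, proxy, store]
Visit mirror → queue [mesh, root, proxy, store]
Visit mesh → queue [root, proxy, store]
Visit root → queue [proxy, store]
Visit proxy → queue [store]
Visit store → queue []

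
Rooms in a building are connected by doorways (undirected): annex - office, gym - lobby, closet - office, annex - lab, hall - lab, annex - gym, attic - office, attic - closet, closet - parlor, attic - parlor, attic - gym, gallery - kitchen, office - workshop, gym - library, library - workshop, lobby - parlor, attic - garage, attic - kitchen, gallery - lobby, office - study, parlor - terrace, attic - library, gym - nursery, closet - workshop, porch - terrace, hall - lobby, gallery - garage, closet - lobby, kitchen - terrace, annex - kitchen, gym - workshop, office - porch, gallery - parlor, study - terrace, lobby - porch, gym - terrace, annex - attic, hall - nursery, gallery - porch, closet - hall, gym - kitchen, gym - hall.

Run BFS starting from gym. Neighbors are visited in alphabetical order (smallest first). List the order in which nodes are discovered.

gym, annex, attic, hall, kitchen, library, lobby, nursery, terrace, workshop, lab, office, closet, garage, parlor, gallery, porch, study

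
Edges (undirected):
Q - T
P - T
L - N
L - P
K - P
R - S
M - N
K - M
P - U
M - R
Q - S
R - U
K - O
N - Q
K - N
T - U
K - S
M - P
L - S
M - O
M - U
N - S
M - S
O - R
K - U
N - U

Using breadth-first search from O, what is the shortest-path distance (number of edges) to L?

Level 0: O
Level 1: K, M, R
Level 2: N, P, S, U
Level 3: L, Q, T
L first appears at level 3.

3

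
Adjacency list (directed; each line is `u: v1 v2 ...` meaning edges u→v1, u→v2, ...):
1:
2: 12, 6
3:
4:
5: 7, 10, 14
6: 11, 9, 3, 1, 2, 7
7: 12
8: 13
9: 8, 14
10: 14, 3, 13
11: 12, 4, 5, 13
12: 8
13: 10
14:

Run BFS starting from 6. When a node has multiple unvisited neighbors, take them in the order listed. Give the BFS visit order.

Visit 6; enqueue 11, 9, 3, 1, 2, 7 → queue [11, 9, 3, 1, 2, 7]
Visit 11; enqueue 12, 4, 5, 13 → queue [9, 3, 1, 2, 7, 12, 4, 5, 13]
Visit 9; enqueue 8, 14 → queue [3, 1, 2, 7, 12, 4, 5, 13, 8, 14]
Visit 3 → queue [1, 2, 7, 12, 4, 5, 13, 8, 14]
Visit 1 → queue [2, 7, 12, 4, 5, 13, 8, 14]
Visit 2 → queue [7, 12, 4, 5, 13, 8, 14]
Visit 7 → queue [12, 4, 5, 13, 8, 14]
Visit 12 → queue [4, 5, 13, 8, 14]
Visit 4 → queue [5, 13, 8, 14]
Visit 5; enqueue 10 → queue [13, 8, 14, 10]
Visit 13 → queue [8, 14, 10]
Visit 8 → queue [14, 10]
Visit 14 → queue [10]
Visit 10 → queue []

6, 11, 9, 3, 1, 2, 7, 12, 4, 5, 13, 8, 14, 10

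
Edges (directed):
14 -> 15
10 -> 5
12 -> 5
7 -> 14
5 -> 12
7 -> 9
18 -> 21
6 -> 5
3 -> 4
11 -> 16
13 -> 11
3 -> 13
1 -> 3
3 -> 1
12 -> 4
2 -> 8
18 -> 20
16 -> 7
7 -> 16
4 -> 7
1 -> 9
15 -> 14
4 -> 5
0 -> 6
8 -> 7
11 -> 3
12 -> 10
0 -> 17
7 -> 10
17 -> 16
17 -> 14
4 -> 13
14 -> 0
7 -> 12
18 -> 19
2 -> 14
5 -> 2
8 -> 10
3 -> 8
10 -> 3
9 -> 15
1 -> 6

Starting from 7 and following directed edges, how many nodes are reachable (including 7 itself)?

BFS from 7 visits: 7, 9, 10, 12, 14, 16, 15, 3, 5, 4, 0, 1, 8, 13, 2, 6, 17, 11
Reachable nodes: 18 of 22 total.

18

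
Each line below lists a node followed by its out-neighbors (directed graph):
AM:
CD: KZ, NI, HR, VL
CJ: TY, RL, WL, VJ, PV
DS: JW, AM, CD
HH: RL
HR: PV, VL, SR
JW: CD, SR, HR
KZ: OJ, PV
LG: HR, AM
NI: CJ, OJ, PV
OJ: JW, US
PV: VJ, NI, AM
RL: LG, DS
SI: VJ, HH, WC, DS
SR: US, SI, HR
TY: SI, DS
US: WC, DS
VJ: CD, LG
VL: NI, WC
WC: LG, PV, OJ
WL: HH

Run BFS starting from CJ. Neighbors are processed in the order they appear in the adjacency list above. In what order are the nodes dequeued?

CJ TY RL WL VJ PV SI DS LG HH CD NI AM WC JW HR KZ VL OJ SR US

Visit CJ; enqueue TY, RL, WL, VJ, PV → queue [TY, RL, WL, VJ, PV]
Visit TY; enqueue SI, DS → queue [RL, WL, VJ, PV, SI, DS]
Visit RL; enqueue LG → queue [WL, VJ, PV, SI, DS, LG]
Visit WL; enqueue HH → queue [VJ, PV, SI, DS, LG, HH]
Visit VJ; enqueue CD → queue [PV, SI, DS, LG, HH, CD]
Visit PV; enqueue NI, AM → queue [SI, DS, LG, HH, CD, NI, AM]
Visit SI; enqueue WC → queue [DS, LG, HH, CD, NI, AM, WC]
Visit DS; enqueue JW → queue [LG, HH, CD, NI, AM, WC, JW]
Visit LG; enqueue HR → queue [HH, CD, NI, AM, WC, JW, HR]
Visit HH → queue [CD, NI, AM, WC, JW, HR]
Visit CD; enqueue KZ, VL → queue [NI, AM, WC, JW, HR, KZ, VL]
Visit NI; enqueue OJ → queue [AM, WC, JW, HR, KZ, VL, OJ]
Visit AM → queue [WC, JW, HR, KZ, VL, OJ]
Visit WC → queue [JW, HR, KZ, VL, OJ]
Visit JW; enqueue SR → queue [HR, KZ, VL, OJ, SR]
Visit HR → queue [KZ, VL, OJ, SR]
Visit KZ → queue [VL, OJ, SR]
Visit VL → queue [OJ, SR]
Visit OJ; enqueue US → queue [SR, US]
Visit SR → queue [US]
Visit US → queue []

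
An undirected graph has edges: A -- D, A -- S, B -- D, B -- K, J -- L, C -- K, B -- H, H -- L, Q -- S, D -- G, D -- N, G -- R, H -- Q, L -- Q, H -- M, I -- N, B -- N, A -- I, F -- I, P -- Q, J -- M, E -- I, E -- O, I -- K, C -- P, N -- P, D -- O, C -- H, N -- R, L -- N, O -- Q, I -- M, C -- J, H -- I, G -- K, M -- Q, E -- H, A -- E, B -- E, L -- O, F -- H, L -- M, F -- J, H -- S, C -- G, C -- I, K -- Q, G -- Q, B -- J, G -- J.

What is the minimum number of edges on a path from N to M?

2

Level 0: N
Level 1: B, D, I, L, P, R
Level 2: A, C, E, F, G, H, J, K, M, O, Q
Level 3: S
M first appears at level 2.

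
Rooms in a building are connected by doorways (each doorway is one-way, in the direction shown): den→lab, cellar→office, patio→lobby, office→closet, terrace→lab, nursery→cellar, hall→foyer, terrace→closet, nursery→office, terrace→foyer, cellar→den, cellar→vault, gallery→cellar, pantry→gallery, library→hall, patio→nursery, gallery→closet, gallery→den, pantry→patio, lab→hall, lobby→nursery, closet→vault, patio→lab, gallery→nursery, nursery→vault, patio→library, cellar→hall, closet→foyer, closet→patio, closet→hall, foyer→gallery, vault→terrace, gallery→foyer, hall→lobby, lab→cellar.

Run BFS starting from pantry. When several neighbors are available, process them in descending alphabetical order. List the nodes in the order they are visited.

pantry patio gallery nursery lobby library lab foyer den closet cellar vault office hall terrace

Visit pantry; enqueue patio, gallery → queue [patio, gallery]
Visit patio; enqueue nursery, lobby, library, lab → queue [gallery, nursery, lobby, library, lab]
Visit gallery; enqueue foyer, den, closet, cellar → queue [nursery, lobby, library, lab, foyer, den, closet, cellar]
Visit nursery; enqueue vault, office → queue [lobby, library, lab, foyer, den, closet, cellar, vault, office]
Visit lobby → queue [library, lab, foyer, den, closet, cellar, vault, office]
Visit library; enqueue hall → queue [lab, foyer, den, closet, cellar, vault, office, hall]
Visit lab → queue [foyer, den, closet, cellar, vault, office, hall]
Visit foyer → queue [den, closet, cellar, vault, office, hall]
Visit den → queue [closet, cellar, vault, office, hall]
Visit closet → queue [cellar, vault, office, hall]
Visit cellar → queue [vault, office, hall]
Visit vault; enqueue terrace → queue [office, hall, terrace]
Visit office → queue [hall, terrace]
Visit hall → queue [terrace]
Visit terrace → queue []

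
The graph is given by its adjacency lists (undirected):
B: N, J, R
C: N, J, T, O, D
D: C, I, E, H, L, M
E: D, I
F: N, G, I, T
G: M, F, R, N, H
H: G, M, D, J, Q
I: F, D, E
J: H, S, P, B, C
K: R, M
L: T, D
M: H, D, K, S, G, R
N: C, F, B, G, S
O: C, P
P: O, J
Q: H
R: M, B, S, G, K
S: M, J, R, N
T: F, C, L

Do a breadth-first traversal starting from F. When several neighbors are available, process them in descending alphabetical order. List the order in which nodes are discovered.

F, T, N, I, G, L, C, S, B, E, D, R, M, H, O, J, K, Q, P

Visit F; enqueue T, N, I, G → queue [T, N, I, G]
Visit T; enqueue L, C → queue [N, I, G, L, C]
Visit N; enqueue S, B → queue [I, G, L, C, S, B]
Visit I; enqueue E, D → queue [G, L, C, S, B, E, D]
Visit G; enqueue R, M, H → queue [L, C, S, B, E, D, R, M, H]
Visit L → queue [C, S, B, E, D, R, M, H]
Visit C; enqueue O, J → queue [S, B, E, D, R, M, H, O, J]
Visit S → queue [B, E, D, R, M, H, O, J]
Visit B → queue [E, D, R, M, H, O, J]
Visit E → queue [D, R, M, H, O, J]
Visit D → queue [R, M, H, O, J]
Visit R; enqueue K → queue [M, H, O, J, K]
Visit M → queue [H, O, J, K]
Visit H; enqueue Q → queue [O, J, K, Q]
Visit O; enqueue P → queue [J, K, Q, P]
Visit J → queue [K, Q, P]
Visit K → queue [Q, P]
Visit Q → queue [P]
Visit P → queue []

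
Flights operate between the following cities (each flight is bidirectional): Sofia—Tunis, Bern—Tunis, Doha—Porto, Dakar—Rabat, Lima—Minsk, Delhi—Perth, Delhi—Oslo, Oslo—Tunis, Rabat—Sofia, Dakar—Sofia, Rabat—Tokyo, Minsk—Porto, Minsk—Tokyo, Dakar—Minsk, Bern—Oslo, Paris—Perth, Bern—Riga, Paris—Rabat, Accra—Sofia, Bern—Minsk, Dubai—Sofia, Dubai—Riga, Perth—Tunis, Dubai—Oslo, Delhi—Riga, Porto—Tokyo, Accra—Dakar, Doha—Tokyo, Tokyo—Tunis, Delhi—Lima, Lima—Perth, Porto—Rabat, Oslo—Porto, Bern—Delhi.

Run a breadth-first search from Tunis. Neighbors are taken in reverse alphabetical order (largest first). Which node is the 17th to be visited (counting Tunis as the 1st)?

Riga

Visit Tunis; enqueue Tokyo, Sofia, Perth, Oslo, Bern → queue [Tokyo, Sofia, Perth, Oslo, Bern]
Visit Tokyo; enqueue Rabat, Porto, Minsk, Doha → queue [Sofia, Perth, Oslo, Bern, Rabat, Porto, Minsk, Doha]
Visit Sofia; enqueue Dubai, Dakar, Accra → queue [Perth, Oslo, Bern, Rabat, Porto, Minsk, Doha, Dubai, Dakar, Accra]
Visit Perth; enqueue Paris, Lima, Delhi → queue [Oslo, Bern, Rabat, Porto, Minsk, Doha, Dubai, Dakar, Accra, Paris, Lima, Delhi]
Visit Oslo → queue [Bern, Rabat, Porto, Minsk, Doha, Dubai, Dakar, Accra, Paris, Lima, Delhi]
Visit Bern; enqueue Riga → queue [Rabat, Porto, Minsk, Doha, Dubai, Dakar, Accra, Paris, Lima, Delhi, Riga]
Visit Rabat → queue [Porto, Minsk, Doha, Dubai, Dakar, Accra, Paris, Lima, Delhi, Riga]
Visit Porto → queue [Minsk, Doha, Dubai, Dakar, Accra, Paris, Lima, Delhi, Riga]
Visit Minsk → queue [Doha, Dubai, Dakar, Accra, Paris, Lima, Delhi, Riga]
Visit Doha → queue [Dubai, Dakar, Accra, Paris, Lima, Delhi, Riga]
Visit Dubai → queue [Dakar, Accra, Paris, Lima, Delhi, Riga]
Visit Dakar → queue [Accra, Paris, Lima, Delhi, Riga]
Visit Accra → queue [Paris, Lima, Delhi, Riga]
Visit Paris → queue [Lima, Delhi, Riga]
Visit Lima → queue [Delhi, Riga]
Visit Delhi → queue [Riga]
Visit Riga → queue []

Visit order: Tunis, Tokyo, Sofia, Perth, Oslo, Bern, Rabat, Porto, Minsk, Doha, Dubai, Dakar, Accra, Paris, Lima, Delhi, Riga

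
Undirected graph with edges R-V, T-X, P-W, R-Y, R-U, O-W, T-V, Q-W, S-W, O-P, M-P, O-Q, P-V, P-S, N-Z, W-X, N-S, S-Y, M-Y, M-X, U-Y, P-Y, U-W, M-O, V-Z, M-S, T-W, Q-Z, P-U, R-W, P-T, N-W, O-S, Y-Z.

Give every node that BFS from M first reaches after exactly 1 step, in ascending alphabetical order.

O, P, S, X, Y

Level 0: M
Level 1: O, P, S, X, Y
Level 2: N, Q, R, T, U, V, W, Z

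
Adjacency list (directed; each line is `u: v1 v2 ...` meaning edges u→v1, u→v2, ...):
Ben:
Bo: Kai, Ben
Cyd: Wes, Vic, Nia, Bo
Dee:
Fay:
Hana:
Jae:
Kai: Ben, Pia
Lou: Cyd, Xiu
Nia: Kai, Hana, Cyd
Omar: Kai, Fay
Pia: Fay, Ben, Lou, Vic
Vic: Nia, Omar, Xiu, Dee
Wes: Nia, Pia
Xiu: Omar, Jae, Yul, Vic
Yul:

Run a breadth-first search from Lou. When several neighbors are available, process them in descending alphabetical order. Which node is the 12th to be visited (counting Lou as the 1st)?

Visit Lou; enqueue Xiu, Cyd → queue [Xiu, Cyd]
Visit Xiu; enqueue Yul, Vic, Omar, Jae → queue [Cyd, Yul, Vic, Omar, Jae]
Visit Cyd; enqueue Wes, Nia, Bo → queue [Yul, Vic, Omar, Jae, Wes, Nia, Bo]
Visit Yul → queue [Vic, Omar, Jae, Wes, Nia, Bo]
Visit Vic; enqueue Dee → queue [Omar, Jae, Wes, Nia, Bo, Dee]
Visit Omar; enqueue Kai, Fay → queue [Jae, Wes, Nia, Bo, Dee, Kai, Fay]
Visit Jae → queue [Wes, Nia, Bo, Dee, Kai, Fay]
Visit Wes; enqueue Pia → queue [Nia, Bo, Dee, Kai, Fay, Pia]
Visit Nia; enqueue Hana → queue [Bo, Dee, Kai, Fay, Pia, Hana]
Visit Bo; enqueue Ben → queue [Dee, Kai, Fay, Pia, Hana, Ben]
Visit Dee → queue [Kai, Fay, Pia, Hana, Ben]
Visit Kai → queue [Fay, Pia, Hana, Ben]
Visit Fay → queue [Pia, Hana, Ben]
Visit Pia → queue [Hana, Ben]
Visit Hana → queue [Ben]
Visit Ben → queue []

Visit order: Lou, Xiu, Cyd, Yul, Vic, Omar, Jae, Wes, Nia, Bo, Dee, Kai, Fay, Pia, Hana, Ben

Kai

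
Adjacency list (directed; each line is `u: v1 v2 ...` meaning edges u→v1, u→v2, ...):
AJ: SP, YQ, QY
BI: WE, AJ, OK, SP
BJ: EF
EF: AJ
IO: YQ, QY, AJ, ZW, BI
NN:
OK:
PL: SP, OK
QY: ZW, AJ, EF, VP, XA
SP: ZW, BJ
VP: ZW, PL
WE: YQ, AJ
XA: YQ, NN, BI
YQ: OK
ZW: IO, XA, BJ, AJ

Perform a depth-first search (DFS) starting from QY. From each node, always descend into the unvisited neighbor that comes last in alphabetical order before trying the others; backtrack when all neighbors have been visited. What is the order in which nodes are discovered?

QY -> ZW -> XA -> YQ -> OK -> NN -> BI -> WE -> AJ -> SP -> BJ -> EF -> IO -> VP -> PL

Visit QY
QY → ZW
ZW → XA
XA → YQ
YQ → OK
XA → NN
XA → BI
BI → WE
WE → AJ
AJ → SP
SP → BJ
BJ → EF
ZW → IO
QY → VP
VP → PL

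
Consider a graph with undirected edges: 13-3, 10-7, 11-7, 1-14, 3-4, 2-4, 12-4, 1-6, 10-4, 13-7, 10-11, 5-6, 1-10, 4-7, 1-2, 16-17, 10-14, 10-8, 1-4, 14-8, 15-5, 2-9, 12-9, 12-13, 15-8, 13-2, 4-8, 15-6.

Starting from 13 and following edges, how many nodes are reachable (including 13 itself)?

15

BFS from 13 visits: 13, 12, 7, 3, 2, 9, 4, 11, 10, 1, 8, 14, 6, 15, 5
Reachable nodes: 15 of 17 total.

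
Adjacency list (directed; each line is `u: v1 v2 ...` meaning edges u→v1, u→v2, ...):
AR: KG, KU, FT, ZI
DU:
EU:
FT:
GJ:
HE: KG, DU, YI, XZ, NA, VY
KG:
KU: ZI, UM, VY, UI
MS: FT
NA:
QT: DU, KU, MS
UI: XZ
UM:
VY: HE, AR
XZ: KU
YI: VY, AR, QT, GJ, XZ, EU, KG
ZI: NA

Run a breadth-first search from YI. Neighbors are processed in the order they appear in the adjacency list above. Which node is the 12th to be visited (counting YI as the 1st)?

ZI

Visit YI; enqueue VY, AR, QT, GJ, XZ, EU, KG → queue [VY, AR, QT, GJ, XZ, EU, KG]
Visit VY; enqueue HE → queue [AR, QT, GJ, XZ, EU, KG, HE]
Visit AR; enqueue KU, FT, ZI → queue [QT, GJ, XZ, EU, KG, HE, KU, FT, ZI]
Visit QT; enqueue DU, MS → queue [GJ, XZ, EU, KG, HE, KU, FT, ZI, DU, MS]
Visit GJ → queue [XZ, EU, KG, HE, KU, FT, ZI, DU, MS]
Visit XZ → queue [EU, KG, HE, KU, FT, ZI, DU, MS]
Visit EU → queue [KG, HE, KU, FT, ZI, DU, MS]
Visit KG → queue [HE, KU, FT, ZI, DU, MS]
Visit HE; enqueue NA → queue [KU, FT, ZI, DU, MS, NA]
Visit KU; enqueue UM, UI → queue [FT, ZI, DU, MS, NA, UM, UI]
Visit FT → queue [ZI, DU, MS, NA, UM, UI]
Visit ZI → queue [DU, MS, NA, UM, UI]
Visit DU → queue [MS, NA, UM, UI]
Visit MS → queue [NA, UM, UI]
Visit NA → queue [UM, UI]
Visit UM → queue [UI]
Visit UI → queue []

Visit order: YI, VY, AR, QT, GJ, XZ, EU, KG, HE, KU, FT, ZI, DU, MS, NA, UM, UI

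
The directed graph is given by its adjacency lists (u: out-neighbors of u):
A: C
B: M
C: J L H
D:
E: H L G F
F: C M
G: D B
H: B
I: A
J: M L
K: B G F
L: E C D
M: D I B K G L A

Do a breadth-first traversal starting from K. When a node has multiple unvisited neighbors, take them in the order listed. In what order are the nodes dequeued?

Visit K; enqueue B, G, F → queue [B, G, F]
Visit B; enqueue M → queue [G, F, M]
Visit G; enqueue D → queue [F, M, D]
Visit F; enqueue C → queue [M, D, C]
Visit M; enqueue I, L, A → queue [D, C, I, L, A]
Visit D → queue [C, I, L, A]
Visit C; enqueue J, H → queue [I, L, A, J, H]
Visit I → queue [L, A, J, H]
Visit L; enqueue E → queue [A, J, H, E]
Visit A → queue [J, H, E]
Visit J → queue [H, E]
Visit H → queue [E]
Visit E → queue []

K B G F M D C I L A J H E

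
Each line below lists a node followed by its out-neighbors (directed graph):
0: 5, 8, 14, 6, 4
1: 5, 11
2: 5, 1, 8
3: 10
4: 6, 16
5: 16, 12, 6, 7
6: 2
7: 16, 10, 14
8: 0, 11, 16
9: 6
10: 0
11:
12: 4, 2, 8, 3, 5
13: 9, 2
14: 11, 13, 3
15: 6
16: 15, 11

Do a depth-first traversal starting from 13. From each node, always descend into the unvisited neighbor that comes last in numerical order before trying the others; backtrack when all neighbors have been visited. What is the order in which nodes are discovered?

13 -> 9 -> 6 -> 2 -> 8 -> 16 -> 15 -> 11 -> 0 -> 14 -> 3 -> 10 -> 5 -> 12 -> 4 -> 7 -> 1

Visit 13
13 → 9
9 → 6
6 → 2
2 → 8
8 → 16
16 → 15
16 → 11
8 → 0
0 → 14
14 → 3
3 → 10
0 → 5
5 → 12
12 → 4
5 → 7
2 → 1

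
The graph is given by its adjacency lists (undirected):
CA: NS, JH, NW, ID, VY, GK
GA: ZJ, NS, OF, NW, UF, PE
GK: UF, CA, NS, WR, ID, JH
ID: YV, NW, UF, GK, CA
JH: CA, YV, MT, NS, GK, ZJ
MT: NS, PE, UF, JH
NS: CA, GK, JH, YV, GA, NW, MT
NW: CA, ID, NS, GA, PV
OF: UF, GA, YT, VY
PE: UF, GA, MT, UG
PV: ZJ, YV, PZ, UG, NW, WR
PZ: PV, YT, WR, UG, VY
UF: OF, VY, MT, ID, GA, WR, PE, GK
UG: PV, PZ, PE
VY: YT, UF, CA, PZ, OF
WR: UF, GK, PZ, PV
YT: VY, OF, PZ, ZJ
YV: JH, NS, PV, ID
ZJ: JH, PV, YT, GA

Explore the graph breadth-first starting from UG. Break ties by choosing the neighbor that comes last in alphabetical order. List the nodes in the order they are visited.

UG -> PZ -> PV -> PE -> YT -> WR -> VY -> ZJ -> YV -> NW -> UF -> MT -> GA -> OF -> GK -> CA -> JH -> NS -> ID

Visit UG; enqueue PZ, PV, PE → queue [PZ, PV, PE]
Visit PZ; enqueue YT, WR, VY → queue [PV, PE, YT, WR, VY]
Visit PV; enqueue ZJ, YV, NW → queue [PE, YT, WR, VY, ZJ, YV, NW]
Visit PE; enqueue UF, MT, GA → queue [YT, WR, VY, ZJ, YV, NW, UF, MT, GA]
Visit YT; enqueue OF → queue [WR, VY, ZJ, YV, NW, UF, MT, GA, OF]
Visit WR; enqueue GK → queue [VY, ZJ, YV, NW, UF, MT, GA, OF, GK]
Visit VY; enqueue CA → queue [ZJ, YV, NW, UF, MT, GA, OF, GK, CA]
Visit ZJ; enqueue JH → queue [YV, NW, UF, MT, GA, OF, GK, CA, JH]
Visit YV; enqueue NS, ID → queue [NW, UF, MT, GA, OF, GK, CA, JH, NS, ID]
Visit NW → queue [UF, MT, GA, OF, GK, CA, JH, NS, ID]
Visit UF → queue [MT, GA, OF, GK, CA, JH, NS, ID]
Visit MT → queue [GA, OF, GK, CA, JH, NS, ID]
Visit GA → queue [OF, GK, CA, JH, NS, ID]
Visit OF → queue [GK, CA, JH, NS, ID]
Visit GK → queue [CA, JH, NS, ID]
Visit CA → queue [JH, NS, ID]
Visit JH → queue [NS, ID]
Visit NS → queue [ID]
Visit ID → queue []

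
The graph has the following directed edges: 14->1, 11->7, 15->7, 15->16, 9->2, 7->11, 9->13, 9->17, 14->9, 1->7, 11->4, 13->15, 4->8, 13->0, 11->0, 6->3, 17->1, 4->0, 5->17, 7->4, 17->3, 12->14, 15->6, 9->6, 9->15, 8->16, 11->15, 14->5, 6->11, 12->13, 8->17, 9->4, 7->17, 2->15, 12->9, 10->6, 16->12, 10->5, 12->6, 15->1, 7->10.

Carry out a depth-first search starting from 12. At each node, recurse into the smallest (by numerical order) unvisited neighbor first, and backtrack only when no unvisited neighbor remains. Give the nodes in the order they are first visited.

Visit 12
12 → 6
6 → 3
6 → 11
11 → 0
11 → 4
4 → 8
8 → 16
8 → 17
17 → 1
1 → 7
7 → 10
10 → 5
11 → 15
12 → 9
9 → 2
9 → 13
12 → 14

12 6 3 11 0 4 8 16 17 1 7 10 5 15 9 2 13 14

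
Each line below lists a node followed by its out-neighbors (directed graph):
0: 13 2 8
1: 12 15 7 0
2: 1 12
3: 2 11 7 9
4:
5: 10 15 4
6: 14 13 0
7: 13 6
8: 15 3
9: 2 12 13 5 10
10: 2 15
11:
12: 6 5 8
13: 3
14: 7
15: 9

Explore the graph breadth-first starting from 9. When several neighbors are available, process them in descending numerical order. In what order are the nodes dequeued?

Visit 9; enqueue 13, 12, 10, 5, 2 → queue [13, 12, 10, 5, 2]
Visit 13; enqueue 3 → queue [12, 10, 5, 2, 3]
Visit 12; enqueue 8, 6 → queue [10, 5, 2, 3, 8, 6]
Visit 10; enqueue 15 → queue [5, 2, 3, 8, 6, 15]
Visit 5; enqueue 4 → queue [2, 3, 8, 6, 15, 4]
Visit 2; enqueue 1 → queue [3, 8, 6, 15, 4, 1]
Visit 3; enqueue 11, 7 → queue [8, 6, 15, 4, 1, 11, 7]
Visit 8 → queue [6, 15, 4, 1, 11, 7]
Visit 6; enqueue 14, 0 → queue [15, 4, 1, 11, 7, 14, 0]
Visit 15 → queue [4, 1, 11, 7, 14, 0]
Visit 4 → queue [1, 11, 7, 14, 0]
Visit 1 → queue [11, 7, 14, 0]
Visit 11 → queue [7, 14, 0]
Visit 7 → queue [14, 0]
Visit 14 → queue [0]
Visit 0 → queue []

9, 13, 12, 10, 5, 2, 3, 8, 6, 15, 4, 1, 11, 7, 14, 0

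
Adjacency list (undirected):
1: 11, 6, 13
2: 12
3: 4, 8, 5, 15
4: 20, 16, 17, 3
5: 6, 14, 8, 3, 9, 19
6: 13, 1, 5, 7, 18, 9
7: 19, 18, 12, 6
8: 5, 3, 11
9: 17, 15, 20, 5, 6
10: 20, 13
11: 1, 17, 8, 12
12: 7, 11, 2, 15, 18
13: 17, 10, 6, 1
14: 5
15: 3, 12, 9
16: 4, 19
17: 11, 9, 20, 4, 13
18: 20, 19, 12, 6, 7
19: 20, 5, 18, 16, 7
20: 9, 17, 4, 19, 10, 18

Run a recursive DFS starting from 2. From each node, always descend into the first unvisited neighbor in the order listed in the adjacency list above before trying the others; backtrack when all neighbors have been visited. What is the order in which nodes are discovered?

Visit 2
2 → 12
12 → 7
7 → 19
19 → 20
20 → 9
9 → 17
17 → 11
11 → 1
1 → 6
6 → 13
13 → 10
6 → 5
5 → 14
5 → 8
8 → 3
3 → 4
4 → 16
3 → 15
6 → 18

2, 12, 7, 19, 20, 9, 17, 11, 1, 6, 13, 10, 5, 14, 8, 3, 4, 16, 15, 18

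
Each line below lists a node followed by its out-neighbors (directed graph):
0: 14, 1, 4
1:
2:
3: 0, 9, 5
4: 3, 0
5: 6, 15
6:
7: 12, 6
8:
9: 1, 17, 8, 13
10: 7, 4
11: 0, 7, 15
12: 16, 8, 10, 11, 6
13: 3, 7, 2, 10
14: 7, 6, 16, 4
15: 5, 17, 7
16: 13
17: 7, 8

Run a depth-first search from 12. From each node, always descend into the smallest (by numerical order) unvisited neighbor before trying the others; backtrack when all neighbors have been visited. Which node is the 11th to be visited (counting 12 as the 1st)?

Visit 12
12 → 6
12 → 8
12 → 10
10 → 4
4 → 0
0 → 1
0 → 14
14 → 7
14 → 16
16 → 13
13 → 2
13 → 3
3 → 5
5 → 15
15 → 17
3 → 9
12 → 11

Visit order: 12, 6, 8, 10, 4, 0, 1, 14, 7, 16, 13, 2, 3, 5, 15, 17, 9, 11

13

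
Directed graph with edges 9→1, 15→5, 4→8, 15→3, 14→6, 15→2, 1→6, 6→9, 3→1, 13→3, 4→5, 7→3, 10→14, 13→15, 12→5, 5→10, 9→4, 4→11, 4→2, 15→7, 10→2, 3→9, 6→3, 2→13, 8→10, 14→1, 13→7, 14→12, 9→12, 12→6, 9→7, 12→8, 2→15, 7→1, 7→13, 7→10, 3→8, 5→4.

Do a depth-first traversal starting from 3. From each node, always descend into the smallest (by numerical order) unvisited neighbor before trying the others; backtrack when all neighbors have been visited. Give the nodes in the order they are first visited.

Visit 3
3 → 1
1 → 6
6 → 9
9 → 4
4 → 2
2 → 13
13 → 7
7 → 10
10 → 14
14 → 12
12 → 5
12 → 8
13 → 15
4 → 11

3 -> 1 -> 6 -> 9 -> 4 -> 2 -> 13 -> 7 -> 10 -> 14 -> 12 -> 5 -> 8 -> 15 -> 11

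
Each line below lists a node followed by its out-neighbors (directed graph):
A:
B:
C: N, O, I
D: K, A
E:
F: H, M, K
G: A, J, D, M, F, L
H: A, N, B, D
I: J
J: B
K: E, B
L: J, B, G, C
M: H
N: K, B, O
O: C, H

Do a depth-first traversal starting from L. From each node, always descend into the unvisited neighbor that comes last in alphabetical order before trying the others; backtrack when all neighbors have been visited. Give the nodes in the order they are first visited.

L -> J -> B -> G -> M -> H -> N -> O -> C -> I -> K -> E -> D -> A -> F

Visit L
L → J
J → B
L → G
G → M
M → H
H → N
N → O
O → C
C → I
N → K
K → E
H → D
D → A
G → F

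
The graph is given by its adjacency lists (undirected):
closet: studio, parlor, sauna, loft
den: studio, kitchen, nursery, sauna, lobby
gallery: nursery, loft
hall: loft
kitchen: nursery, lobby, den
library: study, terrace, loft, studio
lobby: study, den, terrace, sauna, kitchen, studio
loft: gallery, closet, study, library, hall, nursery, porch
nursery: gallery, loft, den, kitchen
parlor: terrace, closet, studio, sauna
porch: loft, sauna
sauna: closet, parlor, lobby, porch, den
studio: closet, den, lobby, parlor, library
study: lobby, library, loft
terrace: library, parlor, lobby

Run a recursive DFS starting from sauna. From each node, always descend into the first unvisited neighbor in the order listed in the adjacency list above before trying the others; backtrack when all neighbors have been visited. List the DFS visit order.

Visit sauna
sauna → closet
closet → studio
studio → den
den → kitchen
kitchen → nursery
nursery → gallery
gallery → loft
loft → study
study → lobby
lobby → terrace
terrace → library
terrace → parlor
loft → hall
loft → porch

sauna closet studio den kitchen nursery gallery loft study lobby terrace library parlor hall porch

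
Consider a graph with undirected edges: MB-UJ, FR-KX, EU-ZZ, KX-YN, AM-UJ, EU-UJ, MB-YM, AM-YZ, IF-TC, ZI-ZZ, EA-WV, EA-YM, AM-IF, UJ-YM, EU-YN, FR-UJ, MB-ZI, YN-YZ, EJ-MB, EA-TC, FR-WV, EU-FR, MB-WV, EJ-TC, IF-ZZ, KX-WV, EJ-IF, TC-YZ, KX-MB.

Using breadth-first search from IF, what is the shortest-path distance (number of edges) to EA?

Level 0: IF
Level 1: AM, EJ, TC, ZZ
Level 2: EA, EU, MB, UJ, YZ, ZI
Level 3: FR, KX, WV, YM, YN
EA first appears at level 2.

2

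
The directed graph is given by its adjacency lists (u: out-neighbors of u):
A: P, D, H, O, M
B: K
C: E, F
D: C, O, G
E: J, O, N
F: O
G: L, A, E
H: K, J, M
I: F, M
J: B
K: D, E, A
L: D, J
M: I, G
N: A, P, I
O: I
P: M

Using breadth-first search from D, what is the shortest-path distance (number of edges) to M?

Level 0: D
Level 1: C, G, O
Level 2: A, E, F, I, L
Level 3: H, J, M, N, P
Level 4: B, K
M first appears at level 3.

3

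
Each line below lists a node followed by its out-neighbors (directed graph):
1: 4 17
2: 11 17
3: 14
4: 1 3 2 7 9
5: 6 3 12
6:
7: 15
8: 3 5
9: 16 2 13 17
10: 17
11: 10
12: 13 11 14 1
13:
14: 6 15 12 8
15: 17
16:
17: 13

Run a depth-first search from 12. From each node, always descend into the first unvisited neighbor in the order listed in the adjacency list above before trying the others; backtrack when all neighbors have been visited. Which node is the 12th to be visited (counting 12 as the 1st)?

Visit 12
12 → 13
12 → 11
11 → 10
10 → 17
12 → 14
14 → 6
14 → 15
14 → 8
8 → 3
8 → 5
12 → 1
1 → 4
4 → 2
4 → 7
4 → 9
9 → 16

Visit order: 12, 13, 11, 10, 17, 14, 6, 15, 8, 3, 5, 1, 4, 2, 7, 9, 16

1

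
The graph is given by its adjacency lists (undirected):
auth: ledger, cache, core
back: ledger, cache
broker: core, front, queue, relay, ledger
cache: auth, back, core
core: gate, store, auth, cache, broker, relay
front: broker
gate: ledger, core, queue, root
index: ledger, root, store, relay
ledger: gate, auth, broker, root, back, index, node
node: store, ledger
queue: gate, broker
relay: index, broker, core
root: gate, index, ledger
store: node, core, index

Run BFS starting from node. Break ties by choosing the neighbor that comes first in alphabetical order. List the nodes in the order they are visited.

Visit node; enqueue ledger, store → queue [ledger, store]
Visit ledger; enqueue auth, back, broker, gate, index, root → queue [store, auth, back, broker, gate, index, root]
Visit store; enqueue core → queue [auth, back, broker, gate, index, root, core]
Visit auth; enqueue cache → queue [back, broker, gate, index, root, core, cache]
Visit back → queue [broker, gate, index, root, core, cache]
Visit broker; enqueue front, queue, relay → queue [gate, index, root, core, cache, front, queue, relay]
Visit gate → queue [index, root, core, cache, front, queue, relay]
Visit index → queue [root, core, cache, front, queue, relay]
Visit root → queue [core, cache, front, queue, relay]
Visit core → queue [cache, front, queue, relay]
Visit cache → queue [front, queue, relay]
Visit front → queue [queue, relay]
Visit queue → queue [relay]
Visit relay → queue []

node, ledger, store, auth, back, broker, gate, index, root, core, cache, front, queue, relay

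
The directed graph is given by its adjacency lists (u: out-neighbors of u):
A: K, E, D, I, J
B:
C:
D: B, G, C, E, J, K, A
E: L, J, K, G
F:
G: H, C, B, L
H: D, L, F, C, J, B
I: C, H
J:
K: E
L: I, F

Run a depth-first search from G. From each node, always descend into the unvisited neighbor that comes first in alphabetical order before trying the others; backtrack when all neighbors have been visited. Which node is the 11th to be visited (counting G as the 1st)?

Visit G
G → B
G → C
G → H
H → D
D → A
A → E
E → J
E → K
E → L
L → F
L → I

Visit order: G, B, C, H, D, A, E, J, K, L, F, I

F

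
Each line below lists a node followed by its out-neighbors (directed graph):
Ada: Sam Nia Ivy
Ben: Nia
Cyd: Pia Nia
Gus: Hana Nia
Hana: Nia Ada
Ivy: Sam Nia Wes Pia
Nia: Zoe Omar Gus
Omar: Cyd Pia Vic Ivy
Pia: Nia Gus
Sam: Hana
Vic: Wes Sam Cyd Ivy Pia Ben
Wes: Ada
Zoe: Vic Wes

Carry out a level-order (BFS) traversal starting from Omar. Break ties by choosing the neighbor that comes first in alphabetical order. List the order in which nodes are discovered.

Visit Omar; enqueue Cyd, Ivy, Pia, Vic → queue [Cyd, Ivy, Pia, Vic]
Visit Cyd; enqueue Nia → queue [Ivy, Pia, Vic, Nia]
Visit Ivy; enqueue Sam, Wes → queue [Pia, Vic, Nia, Sam, Wes]
Visit Pia; enqueue Gus → queue [Vic, Nia, Sam, Wes, Gus]
Visit Vic; enqueue Ben → queue [Nia, Sam, Wes, Gus, Ben]
Visit Nia; enqueue Zoe → queue [Sam, Wes, Gus, Ben, Zoe]
Visit Sam; enqueue Hana → queue [Wes, Gus, Ben, Zoe, Hana]
Visit Wes; enqueue Ada → queue [Gus, Ben, Zoe, Hana, Ada]
Visit Gus → queue [Ben, Zoe, Hana, Ada]
Visit Ben → queue [Zoe, Hana, Ada]
Visit Zoe → queue [Hana, Ada]
Visit Hana → queue [Ada]
Visit Ada → queue []

Omar, Cyd, Ivy, Pia, Vic, Nia, Sam, Wes, Gus, Ben, Zoe, Hana, Ada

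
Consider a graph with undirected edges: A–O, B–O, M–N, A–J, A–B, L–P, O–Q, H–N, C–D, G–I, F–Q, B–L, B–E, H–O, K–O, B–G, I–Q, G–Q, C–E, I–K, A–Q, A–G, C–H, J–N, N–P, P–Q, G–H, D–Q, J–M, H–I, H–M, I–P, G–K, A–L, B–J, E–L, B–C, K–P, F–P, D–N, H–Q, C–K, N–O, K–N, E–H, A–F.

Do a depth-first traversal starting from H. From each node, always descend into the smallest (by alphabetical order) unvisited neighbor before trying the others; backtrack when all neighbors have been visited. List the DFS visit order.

H → C → B → A → F → P → I → G → K → N → D → Q → O → J → M → L → E

Visit H
H → C
C → B
B → A
A → F
F → P
P → I
I → G
G → K
K → N
N → D
D → Q
Q → O
N → J
J → M
P → L
L → E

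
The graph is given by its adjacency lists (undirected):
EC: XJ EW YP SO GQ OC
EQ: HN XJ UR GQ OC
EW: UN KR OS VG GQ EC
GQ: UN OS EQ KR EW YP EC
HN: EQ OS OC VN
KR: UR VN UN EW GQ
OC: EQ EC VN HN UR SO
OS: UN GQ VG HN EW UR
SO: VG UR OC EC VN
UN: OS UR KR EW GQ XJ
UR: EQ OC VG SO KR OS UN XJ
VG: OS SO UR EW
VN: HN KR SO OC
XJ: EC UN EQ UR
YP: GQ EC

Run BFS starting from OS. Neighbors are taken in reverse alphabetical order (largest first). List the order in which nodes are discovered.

Visit OS; enqueue VG, UR, UN, HN, GQ, EW → queue [VG, UR, UN, HN, GQ, EW]
Visit VG; enqueue SO → queue [UR, UN, HN, GQ, EW, SO]
Visit UR; enqueue XJ, OC, KR, EQ → queue [UN, HN, GQ, EW, SO, XJ, OC, KR, EQ]
Visit UN → queue [HN, GQ, EW, SO, XJ, OC, KR, EQ]
Visit HN; enqueue VN → queue [GQ, EW, SO, XJ, OC, KR, EQ, VN]
Visit GQ; enqueue YP, EC → queue [EW, SO, XJ, OC, KR, EQ, VN, YP, EC]
Visit EW → queue [SO, XJ, OC, KR, EQ, VN, YP, EC]
Visit SO → queue [XJ, OC, KR, EQ, VN, YP, EC]
Visit XJ → queue [OC, KR, EQ, VN, YP, EC]
Visit OC → queue [KR, EQ, VN, YP, EC]
Visit KR → queue [EQ, VN, YP, EC]
Visit EQ → queue [VN, YP, EC]
Visit VN → queue [YP, EC]
Visit YP → queue [EC]
Visit EC → queue []

OS, VG, UR, UN, HN, GQ, EW, SO, XJ, OC, KR, EQ, VN, YP, EC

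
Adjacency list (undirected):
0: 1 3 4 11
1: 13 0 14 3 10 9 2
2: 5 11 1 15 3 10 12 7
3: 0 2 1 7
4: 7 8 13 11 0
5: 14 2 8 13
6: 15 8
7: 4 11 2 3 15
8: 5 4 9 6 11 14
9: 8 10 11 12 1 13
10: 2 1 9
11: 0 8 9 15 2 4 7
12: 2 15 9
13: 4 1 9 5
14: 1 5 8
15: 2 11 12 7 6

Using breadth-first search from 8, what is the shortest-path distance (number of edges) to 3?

Level 0: 8
Level 1: 4, 5, 6, 9, 11, 14
Level 2: 0, 1, 2, 7, 10, 12, 13, 15
Level 3: 3
3 first appears at level 3.

3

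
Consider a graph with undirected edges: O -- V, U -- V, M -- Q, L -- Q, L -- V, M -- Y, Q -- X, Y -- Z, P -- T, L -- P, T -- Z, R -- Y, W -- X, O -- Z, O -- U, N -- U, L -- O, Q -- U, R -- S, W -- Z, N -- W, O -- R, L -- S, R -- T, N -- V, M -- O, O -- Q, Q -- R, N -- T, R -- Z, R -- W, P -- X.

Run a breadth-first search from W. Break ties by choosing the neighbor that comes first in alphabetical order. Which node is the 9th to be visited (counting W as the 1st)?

O

Visit W; enqueue N, R, X, Z → queue [N, R, X, Z]
Visit N; enqueue T, U, V → queue [R, X, Z, T, U, V]
Visit R; enqueue O, Q, S, Y → queue [X, Z, T, U, V, O, Q, S, Y]
Visit X; enqueue P → queue [Z, T, U, V, O, Q, S, Y, P]
Visit Z → queue [T, U, V, O, Q, S, Y, P]
Visit T → queue [U, V, O, Q, S, Y, P]
Visit U → queue [V, O, Q, S, Y, P]
Visit V; enqueue L → queue [O, Q, S, Y, P, L]
Visit O; enqueue M → queue [Q, S, Y, P, L, M]
Visit Q → queue [S, Y, P, L, M]
Visit S → queue [Y, P, L, M]
Visit Y → queue [P, L, M]
Visit P → queue [L, M]
Visit L → queue [M]
Visit M → queue []

Visit order: W, N, R, X, Z, T, U, V, O, Q, S, Y, P, L, M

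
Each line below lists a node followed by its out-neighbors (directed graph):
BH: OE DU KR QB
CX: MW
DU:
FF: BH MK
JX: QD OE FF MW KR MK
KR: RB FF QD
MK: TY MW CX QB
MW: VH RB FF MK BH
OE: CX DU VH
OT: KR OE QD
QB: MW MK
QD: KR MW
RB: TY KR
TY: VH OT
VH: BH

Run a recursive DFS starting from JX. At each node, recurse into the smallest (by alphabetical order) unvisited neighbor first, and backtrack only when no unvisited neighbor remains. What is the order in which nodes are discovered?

JX FF BH DU KR QD MW MK CX QB TY OT OE VH RB

Visit JX
JX → FF
FF → BH
BH → DU
BH → KR
KR → QD
QD → MW
MW → MK
MK → CX
MK → QB
MK → TY
TY → OT
OT → OE
OE → VH
MW → RB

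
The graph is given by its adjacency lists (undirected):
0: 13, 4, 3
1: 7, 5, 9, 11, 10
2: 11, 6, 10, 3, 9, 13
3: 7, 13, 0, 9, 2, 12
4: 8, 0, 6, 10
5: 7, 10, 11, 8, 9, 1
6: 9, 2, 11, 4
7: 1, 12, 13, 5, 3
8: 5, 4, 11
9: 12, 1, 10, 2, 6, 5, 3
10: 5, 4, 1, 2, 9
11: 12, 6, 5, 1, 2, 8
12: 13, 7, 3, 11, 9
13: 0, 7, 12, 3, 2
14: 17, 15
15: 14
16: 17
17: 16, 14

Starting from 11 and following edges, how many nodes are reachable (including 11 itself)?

BFS from 11 visits: 11, 12, 8, 6, 5, 2, 1, 13, 9, 7, 3, 4, 10, 0
Reachable nodes: 14 of 18 total.

14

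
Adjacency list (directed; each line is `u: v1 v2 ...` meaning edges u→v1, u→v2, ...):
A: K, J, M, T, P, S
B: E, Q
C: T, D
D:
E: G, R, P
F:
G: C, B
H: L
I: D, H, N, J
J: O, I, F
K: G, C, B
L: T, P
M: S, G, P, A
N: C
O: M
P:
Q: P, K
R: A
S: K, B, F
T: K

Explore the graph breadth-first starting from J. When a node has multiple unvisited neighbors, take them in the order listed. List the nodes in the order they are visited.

J, O, I, F, M, D, H, N, S, G, P, A, L, C, K, B, T, E, Q, R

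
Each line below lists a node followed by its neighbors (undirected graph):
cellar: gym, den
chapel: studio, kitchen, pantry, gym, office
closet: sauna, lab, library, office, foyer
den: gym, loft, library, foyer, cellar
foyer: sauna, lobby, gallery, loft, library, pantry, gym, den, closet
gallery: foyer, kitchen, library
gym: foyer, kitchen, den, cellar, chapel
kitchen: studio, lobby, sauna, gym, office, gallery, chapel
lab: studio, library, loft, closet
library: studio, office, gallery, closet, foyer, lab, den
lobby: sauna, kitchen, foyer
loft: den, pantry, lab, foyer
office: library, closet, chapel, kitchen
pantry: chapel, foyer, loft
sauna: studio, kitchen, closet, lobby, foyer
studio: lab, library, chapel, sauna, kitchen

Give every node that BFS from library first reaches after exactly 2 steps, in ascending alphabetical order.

Level 0: library
Level 1: closet, den, foyer, gallery, lab, office, studio
Level 2: cellar, chapel, gym, kitchen, lobby, loft, pantry, sauna

cellar, chapel, gym, kitchen, lobby, loft, pantry, sauna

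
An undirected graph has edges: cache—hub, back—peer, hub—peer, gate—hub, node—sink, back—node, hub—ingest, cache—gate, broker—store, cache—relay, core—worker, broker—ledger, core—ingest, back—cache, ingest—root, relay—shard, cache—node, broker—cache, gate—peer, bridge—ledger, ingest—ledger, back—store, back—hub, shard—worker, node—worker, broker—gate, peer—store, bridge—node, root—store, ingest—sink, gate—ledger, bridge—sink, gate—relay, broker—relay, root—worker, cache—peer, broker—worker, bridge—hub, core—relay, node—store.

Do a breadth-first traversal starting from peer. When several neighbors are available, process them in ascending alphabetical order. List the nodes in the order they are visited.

Visit peer; enqueue back, cache, gate, hub, store → queue [back, cache, gate, hub, store]
Visit back; enqueue node → queue [cache, gate, hub, store, node]
Visit cache; enqueue broker, relay → queue [gate, hub, store, node, broker, relay]
Visit gate; enqueue ledger → queue [hub, store, node, broker, relay, ledger]
Visit hub; enqueue bridge, ingest → queue [store, node, broker, relay, ledger, bridge, ingest]
Visit store; enqueue root → queue [node, broker, relay, ledger, bridge, ingest, root]
Visit node; enqueue sink, worker → queue [broker, relay, ledger, bridge, ingest, root, sink, worker]
Visit broker → queue [relay, ledger, bridge, ingest, root, sink, worker]
Visit relay; enqueue core, shard → queue [ledger, bridge, ingest, root, sink, worker, core, shard]
Visit ledger → queue [bridge, ingest, root, sink, worker, core, shard]
Visit bridge → queue [ingest, root, sink, worker, core, shard]
Visit ingest → queue [root, sink, worker, core, shard]
Visit root → queue [sink, worker, core, shard]
Visit sink → queue [worker, core, shard]
Visit worker → queue [core, shard]
Visit core → queue [shard]
Visit shard → queue []

peer, back, cache, gate, hub, store, node, broker, relay, ledger, bridge, ingest, root, sink, worker, core, shard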